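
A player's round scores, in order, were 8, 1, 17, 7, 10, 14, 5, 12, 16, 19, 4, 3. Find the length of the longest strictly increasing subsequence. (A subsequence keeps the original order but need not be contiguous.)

6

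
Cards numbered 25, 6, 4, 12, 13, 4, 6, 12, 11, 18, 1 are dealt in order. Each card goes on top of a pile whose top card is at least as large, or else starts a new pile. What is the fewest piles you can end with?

4

The minimum number of non-increasing subsequences covering a sequence equals the length of its longest strictly increasing subsequence.
LIS length is 4 (e.g. 6, 12, 13, 18), so 4 piles are needed.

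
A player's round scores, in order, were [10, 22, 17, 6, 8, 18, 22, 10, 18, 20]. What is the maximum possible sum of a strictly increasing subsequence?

67

Let S[i] be the best sum of a strictly increasing subsequence ending at i:
i:      1  2  3  4  5  6  7  8  9 10
a[i]:  10 22 17  6  8 18 22 10 18 20
S:     10 32 27  6 14 45 67 24 45 65
Maximum is 67 (e.g. 10 + 17 + 18 + 22).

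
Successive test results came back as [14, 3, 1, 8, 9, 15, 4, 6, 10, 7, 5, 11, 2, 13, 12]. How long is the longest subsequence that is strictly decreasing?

Let dp[i] be the longest strictly decreasing subsequence ending at i:
i:      1  2  3  4  5  6  7  8  9 10 11 12 13 14 15
a[i]:  14  3  1  8  9 15  4  6 10  7  5 11  2 13 12
dp:     1  2  3  2  2  1  3  3  2  3  4  2  5  2  3
Maximum is 5.

5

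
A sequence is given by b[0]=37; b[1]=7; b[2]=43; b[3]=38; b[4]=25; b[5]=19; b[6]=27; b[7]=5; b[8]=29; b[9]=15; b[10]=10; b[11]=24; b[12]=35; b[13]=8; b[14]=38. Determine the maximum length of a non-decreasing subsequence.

6

Track the smallest tail for each achievable length (allowing ties):
37 → extends → [37]
7 → replaces 37 → [7]
43 → extends → [7, 43]
38 → replaces 43 → [7, 38]
25 → replaces 38 → [7, 25]
19 → replaces 25 → [7, 19]
27 → extends → [7, 19, 27]
5 → replaces 7 → [5, 19, 27]
29 → extends → [5, 19, 27, 29]
15 → replaces 19 → [5, 15, 27, 29]
10 → replaces 15 → [5, 10, 27, 29]
24 → replaces 27 → [5, 10, 24, 29]
35 → extends → [5, 10, 24, 29, 35]
8 → replaces 10 → [5, 8, 24, 29, 35]
38 → extends → [5, 8, 24, 29, 35, 38]
Six tails, so the longest non-decreasing subsequence has length 6 (e.g. 7, 25, 27, 29, 35, 38).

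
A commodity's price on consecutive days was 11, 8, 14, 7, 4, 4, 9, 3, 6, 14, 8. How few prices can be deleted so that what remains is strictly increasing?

Fewest deletions = n − (longest strictly increasing subsequence).
Patience tails:
11 → extends → [11]
8 → replaces 11 → [8]
14 → extends → [8, 14]
7 → replaces 8 → [7, 14]
4 → replaces 7 → [4, 14]
4 → already a tail → [4, 14]
9 → replaces 14 → [4, 9]
3 → replaces 4 → [3, 9]
6 → replaces 9 → [3, 6]
14 → extends → [3, 6, 14]
8 → replaces 14 → [3, 6, 8]
Longest strictly increasing subsequence has length 3, so deletions = 11 − 3 = 8.

8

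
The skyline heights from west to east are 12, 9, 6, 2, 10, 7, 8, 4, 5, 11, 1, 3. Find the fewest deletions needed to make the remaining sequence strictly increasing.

Fewest deletions = n − (longest strictly increasing subsequence).
Patience tails:
12 → extends → [12]
9 → replaces 12 → [9]
6 → replaces 9 → [6]
2 → replaces 6 → [2]
10 → extends → [2, 10]
7 → replaces 10 → [2, 7]
8 → extends → [2, 7, 8]
4 → replaces 7 → [2, 4, 8]
5 → replaces 8 → [2, 4, 5]
11 → extends → [2, 4, 5, 11]
1 → replaces 2 → [1, 4, 5, 11]
3 → replaces 4 → [1, 3, 5, 11]
Longest strictly increasing subsequence has length 4, so deletions = 12 − 4 = 8.

8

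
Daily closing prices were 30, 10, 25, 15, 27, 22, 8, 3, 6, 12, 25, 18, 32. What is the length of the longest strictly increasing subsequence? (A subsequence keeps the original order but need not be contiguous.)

5

Track the smallest tail for each achievable length (strict):
30 → extends → [30]
10 → replaces 30 → [10]
25 → extends → [10, 25]
15 → replaces 25 → [10, 15]
27 → extends → [10, 15, 27]
22 → replaces 27 → [10, 15, 22]
8 → replaces 10 → [8, 15, 22]
3 → replaces 8 → [3, 15, 22]
6 → replaces 15 → [3, 6, 22]
12 → replaces 22 → [3, 6, 12]
25 → extends → [3, 6, 12, 25]
18 → replaces 25 → [3, 6, 12, 18]
32 → extends → [3, 6, 12, 18, 32]
Five tails, so the longest strictly increasing subsequence has length 5 (e.g. 10, 15, 22, 25, 32).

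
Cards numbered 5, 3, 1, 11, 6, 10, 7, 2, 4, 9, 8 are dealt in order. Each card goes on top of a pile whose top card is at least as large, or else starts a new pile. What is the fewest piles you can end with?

Place each on the leftmost legal pile:
5 → new pile 1 (tops now [5])
3 → pile 1 (tops now [3])
1 → pile 1 (tops now [1])
11 → new pile 2 (tops now [1, 11])
6 → pile 2 (tops now [1, 6])
10 → new pile 3 (tops now [1, 6, 10])
7 → pile 3 (tops now [1, 6, 7])
2 → pile 2 (tops now [1, 2, 7])
4 → pile 3 (tops now [1, 2, 4])
9 → new pile 4 (tops now [1, 2, 4, 9])
8 → pile 4 (tops now [1, 2, 4, 8])
Four piles.

4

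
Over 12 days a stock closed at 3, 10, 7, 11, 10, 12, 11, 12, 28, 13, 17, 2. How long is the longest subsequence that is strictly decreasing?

3

Let dp[i] be the longest strictly decreasing subsequence ending at i:
i:      1  2  3  4  5  6  7  8  9 10 11 12
a[i]:   3 10  7 11 10 12 11 12 28 13 17  2
dp:     1  1  2  1  2  1  2  1  1  2  2  3
Maximum is 3.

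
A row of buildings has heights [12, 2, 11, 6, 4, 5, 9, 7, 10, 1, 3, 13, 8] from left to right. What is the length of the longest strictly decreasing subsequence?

5

Negate each value so 'decreasing' becomes 'increasing', then run patience tails on the negated sequence:
-12 → extends → [-12]
-2 → extends → [-12, -2]
-11 → replaces -2 → [-12, -11]
-6 → extends → [-12, -11, -6]
-4 → extends → [-12, -11, -6, -4]
-5 → replaces -4 → [-12, -11, -6, -5]
-9 → replaces -6 → [-12, -11, -9, -5]
-7 → replaces -5 → [-12, -11, -9, -7]
-10 → replaces -9 → [-12, -11, -10, -7]
-1 → extends → [-12, -11, -10, -7, -1]
-3 → replaces -1 → [-12, -11, -10, -7, -3]
-13 → replaces -12 → [-13, -11, -10, -7, -3]
-8 → replaces -7 → [-13, -11, -10, -8, -3]
Five tails, so the longest strictly decreasing subsequence of the original has length 5.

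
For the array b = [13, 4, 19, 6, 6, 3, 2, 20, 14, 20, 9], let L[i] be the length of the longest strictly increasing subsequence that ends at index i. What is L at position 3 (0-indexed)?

dp[i] = 1 + max{dp[j] : j<i, b[j]<b[i]} (or 1 if no such j):
i:      0  1  2  3  4  5  6  7  8  9 10
b[i]:  13  4 19  6  6  3  2 20 14 20  9
dp:     1  1  2  2  2  1  1  3  3  4  3
At index 3 the value is 2.

2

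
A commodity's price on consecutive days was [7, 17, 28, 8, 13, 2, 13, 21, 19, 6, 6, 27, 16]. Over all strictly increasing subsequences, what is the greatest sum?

Let S[i] be the best sum of a strictly increasing subsequence ending at i:
i:      1  2  3  4  5  6  7  8  9 10 11 12 13
a[i]:   7 17 28  8 13  2 13 21 19  6  6 27 16
S:      7 24 52 15 28  2 28 49 47  8  8 76 44
Maximum is 76 (e.g. 7 + 8 + 13 + 21 + 27).

76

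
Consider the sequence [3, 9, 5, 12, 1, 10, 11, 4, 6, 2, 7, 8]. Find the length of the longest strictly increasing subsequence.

Let dp[i] be the length of the longest such subsequence ending at index i:
i:      1  2  3  4  5  6  7  8  9 10 11 12
a[i]:   3  9  5 12  1 10 11  4  6  2  7  8
dp:     1  2  2  3  1  3  4  2  3  2  4  5
Maximum dp value is 5.

5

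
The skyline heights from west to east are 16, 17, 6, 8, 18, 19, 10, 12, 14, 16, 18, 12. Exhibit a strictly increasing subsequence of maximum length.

Patience tails give the LIS length; then backtrack through the dp parents:
16 → extends → [16]
17 → extends → [16, 17]
6 → replaces 16 → [6, 17]
8 → replaces 17 → [6, 8]
18 → extends → [6, 8, 18]
19 → extends → [6, 8, 18, 19]
10 → replaces 18 → [6, 8, 10, 19]
12 → replaces 19 → [6, 8, 10, 12]
14 → extends → [6, 8, 10, 12, 14]
16 → extends → [6, 8, 10, 12, 14, 16]
18 → extends → [6, 8, 10, 12, 14, 16, 18]
12 → already a tail → [6, 8, 10, 12, 14, 16, 18]
Length 7; one witness is 6, 8, 10, 12, 14, 16, 18.

6, 8, 10, 12, 14, 16, 18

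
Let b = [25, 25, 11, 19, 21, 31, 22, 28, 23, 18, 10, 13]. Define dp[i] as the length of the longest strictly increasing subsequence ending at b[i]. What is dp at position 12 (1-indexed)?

2

dp[i] = 1 + max{dp[j] : j<i, b[j]<b[i]} (or 1 if no such j):
i:      1  2  3  4  5  6  7  8  9 10 11 12
b[i]:  25 25 11 19 21 31 22 28 23 18 10 13
dp:     1  1  1  2  3  4  4  5  5  2  1  2
At index 12 the value is 2.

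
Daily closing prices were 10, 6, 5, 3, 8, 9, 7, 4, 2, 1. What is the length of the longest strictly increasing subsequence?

Track the smallest tail for each achievable length (strict):
10 → extends → [10]
6 → replaces 10 → [6]
5 → replaces 6 → [5]
3 → replaces 5 → [3]
8 → extends → [3, 8]
9 → extends → [3, 8, 9]
7 → replaces 8 → [3, 7, 9]
4 → replaces 7 → [3, 4, 9]
2 → replaces 3 → [2, 4, 9]
1 → replaces 2 → [1, 4, 9]
Three tails, so the longest strictly increasing subsequence has length 3 (e.g. 6, 8, 9).

3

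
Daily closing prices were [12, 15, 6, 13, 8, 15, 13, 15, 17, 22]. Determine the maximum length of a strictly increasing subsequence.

6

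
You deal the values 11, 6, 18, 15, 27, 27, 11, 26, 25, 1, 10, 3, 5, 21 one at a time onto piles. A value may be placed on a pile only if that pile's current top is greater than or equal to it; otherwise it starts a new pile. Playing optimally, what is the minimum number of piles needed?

4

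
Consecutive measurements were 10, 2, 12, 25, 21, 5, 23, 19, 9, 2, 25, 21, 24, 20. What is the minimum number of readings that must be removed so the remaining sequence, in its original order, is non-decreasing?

9

Fewest deletions = n − (longest non-decreasing subsequence).
i:      1  2  3  4  5  6  7  8  9 10 11 12 13 14
a[i]:  10  2 12 25 21  5 23 19  9  2 25 21 24 20
dp:     1  1  2  3  3  2  4  3  3  2  5  4  5  4
max dp = 5, so deletions = 14 − 5 = 9.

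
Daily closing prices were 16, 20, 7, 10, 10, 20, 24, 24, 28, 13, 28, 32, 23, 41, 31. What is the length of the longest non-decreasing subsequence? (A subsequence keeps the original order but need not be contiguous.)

10

Track the smallest tail for each achievable length (allowing ties):
16 → extends → [16]
20 → extends → [16, 20]
7 → replaces 16 → [7, 20]
10 → replaces 20 → [7, 10]
10 → extends → [7, 10, 10]
20 → extends → [7, 10, 10, 20]
24 → extends → [7, 10, 10, 20, 24]
24 → extends → [7, 10, 10, 20, 24, 24]
28 → extends → [7, 10, 10, 20, 24, 24, 28]
13 → replaces 20 → [7, 10, 10, 13, 24, 24, 28]
28 → extends → [7, 10, 10, 13, 24, 24, 28, 28]
32 → extends → [7, 10, 10, 13, 24, 24, 28, 28, 32]
23 → replaces 24 → [7, 10, 10, 13, 23, 24, 28, 28, 32]
41 → extends → [7, 10, 10, 13, 23, 24, 28, 28, 32, 41]
31 → replaces 32 → [7, 10, 10, 13, 23, 24, 28, 28, 31, 41]
Ten tails, so the longest non-decreasing subsequence has length 10 (e.g. 7, 10, 10, 20, 24, 24, 28, 28, 32, 41).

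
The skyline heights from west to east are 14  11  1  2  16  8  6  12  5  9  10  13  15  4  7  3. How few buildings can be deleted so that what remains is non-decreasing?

9

Fewest deletions = n − (longest non-decreasing subsequence).
i:      1  2  3  4  5  6  7  8  9 10 11 12 13 14 15 16
a[i]:  14 11  1  2 16  8  6 12  5  9 10 13 15  4  7  3
dp:     1  1  1  2  3  3  3  4  3  4  5  6  7  3  4  3
max dp = 7, so deletions = 16 − 7 = 9.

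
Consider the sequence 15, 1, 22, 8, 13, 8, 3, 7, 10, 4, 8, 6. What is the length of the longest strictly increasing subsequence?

4

Track the smallest tail for each achievable length (strict):
15 → extends → [15]
1 → replaces 15 → [1]
22 → extends → [1, 22]
8 → replaces 22 → [1, 8]
13 → extends → [1, 8, 13]
8 → already a tail → [1, 8, 13]
3 → replaces 8 → [1, 3, 13]
7 → replaces 13 → [1, 3, 7]
10 → extends → [1, 3, 7, 10]
4 → replaces 7 → [1, 3, 4, 10]
8 → replaces 10 → [1, 3, 4, 8]
6 → replaces 8 → [1, 3, 4, 6]
Four tails, so the longest strictly increasing subsequence has length 4 (e.g. 1, 3, 7, 10).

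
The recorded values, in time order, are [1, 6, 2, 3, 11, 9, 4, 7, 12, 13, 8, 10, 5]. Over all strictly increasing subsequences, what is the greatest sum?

Let S[i] be the best sum of a strictly increasing subsequence ending at i:
i:      1  2  3  4  5  6  7  8  9 10 11 12 13
a[i]:   1  6  2  3 11  9  4  7 12 13  8 10  5
S:      1  7  3  6 18 16 10 17 30 43 25 35 15
Maximum is 43 (e.g. 1 + 6 + 11 + 12 + 13).

43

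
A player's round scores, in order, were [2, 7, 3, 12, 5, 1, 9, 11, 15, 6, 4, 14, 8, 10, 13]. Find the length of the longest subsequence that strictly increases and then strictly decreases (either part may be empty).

8

inc[i] = longest strictly increasing subsequence ending at i; dec[i] = longest strictly decreasing subsequence starting at i:
i:      1  2  3  4  5  6  7  8  9 10 11 12 13 14 15
a[i]:   2  7  3 12  5  1  9 11 15  6  4 14  8 10 13
inc:    1  2  2  3  3  1  4  5  6  4  3  6  5  6  7
dec:    2  3  2  4  2  1  3  3  3  2  1  2  1  1  1
Best peak at i=9 (value 15): inc=6, dec=3, length 6+3−1 = 8.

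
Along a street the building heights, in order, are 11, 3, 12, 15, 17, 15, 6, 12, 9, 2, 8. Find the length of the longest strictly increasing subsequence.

4

Let dp[i] be the length of the longest such subsequence ending at index i:
i:      1  2  3  4  5  6  7  8  9 10 11
a[i]:  11  3 12 15 17 15  6 12  9  2  8
dp:     1  1  2  3  4  3  2  3  3  1  3
Maximum dp value is 4.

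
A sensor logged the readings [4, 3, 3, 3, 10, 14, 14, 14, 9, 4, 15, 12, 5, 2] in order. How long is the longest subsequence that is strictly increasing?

Track the smallest tail for each achievable length (strict):
4 → extends → [4]
3 → replaces 4 → [3]
3 → already a tail → [3]
3 → already a tail → [3]
10 → extends → [3, 10]
14 → extends → [3, 10, 14]
14 → already a tail → [3, 10, 14]
14 → already a tail → [3, 10, 14]
9 → replaces 10 → [3, 9, 14]
4 → replaces 9 → [3, 4, 14]
15 → extends → [3, 4, 14, 15]
12 → replaces 14 → [3, 4, 12, 15]
5 → replaces 12 → [3, 4, 5, 15]
2 → replaces 3 → [2, 4, 5, 15]
Four tails, so the longest strictly increasing subsequence has length 4 (e.g. 4, 10, 14, 15).

4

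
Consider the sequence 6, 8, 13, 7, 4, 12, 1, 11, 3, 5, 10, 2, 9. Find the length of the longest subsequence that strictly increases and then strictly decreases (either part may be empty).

inc[i] = longest strictly increasing subsequence ending at i; dec[i] = longest strictly decreasing subsequence starting at i:
i:      1  2  3  4  5  6  7  8  9 10 11 12 13
a[i]:   6  8 13  7  4 12  1 11  3  5 10  2  9
inc:    1  2  3  2  1  3  1  3  2  3  4  2  4
dec:    4  5  5  4  3  4  1  3  2  2  2  1  1
Best peak at i=3 (value 13): inc=3, dec=5, length 3+5−1 = 7.

7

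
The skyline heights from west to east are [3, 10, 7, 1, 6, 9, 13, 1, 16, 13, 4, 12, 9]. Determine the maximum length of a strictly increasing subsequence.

5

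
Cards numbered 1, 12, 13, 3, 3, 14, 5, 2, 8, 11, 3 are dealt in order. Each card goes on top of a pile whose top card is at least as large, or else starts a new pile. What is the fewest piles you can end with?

The minimum number of non-increasing subsequences covering a sequence equals the length of its longest strictly increasing subsequence.
LIS length is 5 (e.g. 1, 3, 5, 8, 11), so 5 piles are needed.

5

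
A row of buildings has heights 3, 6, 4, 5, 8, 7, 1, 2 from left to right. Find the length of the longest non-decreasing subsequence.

4

Let dp[i] be the length of the longest such subsequence ending at index i:
i:     1 2 3 4 5 6 7 8
a[i]:  3 6 4 5 8 7 1 2
dp:    1 2 2 3 4 4 1 2
Maximum dp value is 4.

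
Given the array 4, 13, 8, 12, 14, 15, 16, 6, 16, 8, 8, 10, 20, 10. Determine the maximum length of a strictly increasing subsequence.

7

Track the smallest tail for each achievable length (strict):
4 → extends → [4]
13 → extends → [4, 13]
8 → replaces 13 → [4, 8]
12 → extends → [4, 8, 12]
14 → extends → [4, 8, 12, 14]
15 → extends → [4, 8, 12, 14, 15]
16 → extends → [4, 8, 12, 14, 15, 16]
6 → replaces 8 → [4, 6, 12, 14, 15, 16]
16 → already a tail → [4, 6, 12, 14, 15, 16]
8 → replaces 12 → [4, 6, 8, 14, 15, 16]
8 → already a tail → [4, 6, 8, 14, 15, 16]
10 → replaces 14 → [4, 6, 8, 10, 15, 16]
20 → extends → [4, 6, 8, 10, 15, 16, 20]
10 → already a tail → [4, 6, 8, 10, 15, 16, 20]
Seven tails, so the longest strictly increasing subsequence has length 7 (e.g. 4, 8, 12, 14, 15, 16, 20).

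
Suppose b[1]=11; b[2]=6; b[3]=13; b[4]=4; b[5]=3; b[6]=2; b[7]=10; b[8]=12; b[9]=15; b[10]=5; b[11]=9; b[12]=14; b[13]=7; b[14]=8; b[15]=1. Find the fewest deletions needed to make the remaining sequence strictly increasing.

Fewest deletions = n − (longest strictly increasing subsequence).
i:      1  2  3  4  5  6  7  8  9 10 11 12 13 14 15
b[i]:  11  6 13  4  3  2 10 12 15  5  9 14  7  8  1
dp:     1  1  2  1  1  1  2  3  4  2  3  4  3  4  1
max dp = 4, so deletions = 15 − 4 = 11.

11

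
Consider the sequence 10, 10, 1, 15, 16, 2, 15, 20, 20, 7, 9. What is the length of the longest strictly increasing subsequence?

4

Track the smallest tail for each achievable length (strict):
10 → extends → [10]
10 → already a tail → [10]
1 → replaces 10 → [1]
15 → extends → [1, 15]
16 → extends → [1, 15, 16]
2 → replaces 15 → [1, 2, 16]
15 → replaces 16 → [1, 2, 15]
20 → extends → [1, 2, 15, 20]
20 → already a tail → [1, 2, 15, 20]
7 → replaces 15 → [1, 2, 7, 20]
9 → replaces 20 → [1, 2, 7, 9]
Four tails, so the longest strictly increasing subsequence has length 4 (e.g. 10, 15, 16, 20).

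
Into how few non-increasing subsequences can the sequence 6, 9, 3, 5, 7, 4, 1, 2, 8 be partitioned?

4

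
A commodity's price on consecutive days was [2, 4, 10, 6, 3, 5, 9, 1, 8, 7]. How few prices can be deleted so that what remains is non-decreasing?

Fewest deletions = n − (longest non-decreasing subsequence).
Patience tails:
2 → extends → [2]
4 → extends → [2, 4]
10 → extends → [2, 4, 10]
6 → replaces 10 → [2, 4, 6]
3 → replaces 4 → [2, 3, 6]
5 → replaces 6 → [2, 3, 5]
9 → extends → [2, 3, 5, 9]
1 → replaces 2 → [1, 3, 5, 9]
8 → replaces 9 → [1, 3, 5, 8]
7 → replaces 8 → [1, 3, 5, 7]
Longest non-decreasing subsequence has length 4, so deletions = 10 − 4 = 6.

6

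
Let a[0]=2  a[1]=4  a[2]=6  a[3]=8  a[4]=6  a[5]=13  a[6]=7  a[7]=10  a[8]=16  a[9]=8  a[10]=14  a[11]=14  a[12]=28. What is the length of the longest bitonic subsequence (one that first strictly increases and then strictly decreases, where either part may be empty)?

inc[i] = longest strictly increasing subsequence ending at i; dec[i] = longest strictly decreasing subsequence starting at i:
i:      0  1  2  3  4  5  6  7  8  9 10 11 12
a[i]:   2  4  6  8  6 13  7 10 16  8 14 14 28
inc:    1  2  3  4  3  5  4  5  6  5  6  6  7
dec:    1  1  1  2  1  3  1  2  2  1  1  1  1
Best peak at i=5 (value 13): inc=5, dec=3, length 5+3−1 = 7.

7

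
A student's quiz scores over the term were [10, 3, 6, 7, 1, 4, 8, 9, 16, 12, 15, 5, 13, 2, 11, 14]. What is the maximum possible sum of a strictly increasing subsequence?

Let S[i] be the best sum of a strictly increasing subsequence ending at i:
i:      1  2  3  4  5  6  7  8  9 10 11 12 13 14 15 16
a[i]:  10  3  6  7  1  4  8  9 16 12 15  5 13  2 11 14
S:     10  3  9 16  1  7 24 33 49 45 60 12 58  3 44 72
Maximum is 72 (e.g. 3 + 6 + 7 + 8 + 9 + 12 + 13 + 14).

72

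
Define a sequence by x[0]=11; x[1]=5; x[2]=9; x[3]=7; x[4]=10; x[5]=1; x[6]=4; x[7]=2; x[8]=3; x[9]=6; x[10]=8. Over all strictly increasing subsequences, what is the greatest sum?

Let S[i] be the best sum of a strictly increasing subsequence ending at i:
i:      0  1  2  3  4  5  6  7  8  9 10
x[i]:  11  5  9  7 10  1  4  2  3  6  8
S:     11  5 14 12 24  1  5  3  6 12 20
Maximum is 24 (e.g. 5 + 9 + 10).

24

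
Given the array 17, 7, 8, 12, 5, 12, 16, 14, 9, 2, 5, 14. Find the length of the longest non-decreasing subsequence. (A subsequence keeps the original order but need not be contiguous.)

6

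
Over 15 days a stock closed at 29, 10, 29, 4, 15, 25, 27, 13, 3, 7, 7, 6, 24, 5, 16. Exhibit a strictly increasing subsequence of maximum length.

Patience tails give the LIS length; then backtrack through the dp parents:
29 → extends → [29]
10 → replaces 29 → [10]
29 → extends → [10, 29]
4 → replaces 10 → [4, 29]
15 → replaces 29 → [4, 15]
25 → extends → [4, 15, 25]
27 → extends → [4, 15, 25, 27]
13 → replaces 15 → [4, 13, 25, 27]
3 → replaces 4 → [3, 13, 25, 27]
7 → replaces 13 → [3, 7, 25, 27]
7 → already a tail → [3, 7, 25, 27]
6 → replaces 7 → [3, 6, 25, 27]
24 → replaces 25 → [3, 6, 24, 27]
5 → replaces 6 → [3, 5, 24, 27]
16 → replaces 24 → [3, 5, 16, 27]
Length 4; one witness is 10, 15, 25, 27.

10, 15, 25, 27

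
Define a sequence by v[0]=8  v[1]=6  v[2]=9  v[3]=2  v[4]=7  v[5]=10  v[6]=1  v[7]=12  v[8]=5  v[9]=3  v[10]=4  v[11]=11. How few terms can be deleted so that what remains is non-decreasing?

8

Fewest deletions = n − (longest non-decreasing subsequence).
Patience tails:
8 → extends → [8]
6 → replaces 8 → [6]
9 → extends → [6, 9]
2 → replaces 6 → [2, 9]
7 → replaces 9 → [2, 7]
10 → extends → [2, 7, 10]
1 → replaces 2 → [1, 7, 10]
12 → extends → [1, 7, 10, 12]
5 → replaces 7 → [1, 5, 10, 12]
3 → replaces 5 → [1, 3, 10, 12]
4 → replaces 10 → [1, 3, 4, 12]
11 → replaces 12 → [1, 3, 4, 11]
Longest non-decreasing subsequence has length 4, so deletions = 12 − 4 = 8.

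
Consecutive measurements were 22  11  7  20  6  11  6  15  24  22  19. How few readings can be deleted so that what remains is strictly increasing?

Fewest deletions = n − (longest strictly increasing subsequence).
i:      1  2  3  4  5  6  7  8  9 10 11
a[i]:  22 11  7 20  6 11  6 15 24 22 19
dp:     1  1  1  2  1  2  1  3  4  4  4
max dp = 4, so deletions = 11 − 4 = 7.

7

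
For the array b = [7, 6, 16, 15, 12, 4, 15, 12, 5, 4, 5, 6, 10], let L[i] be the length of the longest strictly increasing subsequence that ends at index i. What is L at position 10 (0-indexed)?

2

dp[i] = 1 + max{dp[j] : j<i, b[j]<b[i]} (or 1 if no such j):
i:      0  1  2  3  4  5  6  7  8  9 10 11 12
b[i]:   7  6 16 15 12  4 15 12  5  4  5  6 10
dp:     1  1  2  2  2  1  3  2  2  1  2  3  4
At index 10 the value is 2.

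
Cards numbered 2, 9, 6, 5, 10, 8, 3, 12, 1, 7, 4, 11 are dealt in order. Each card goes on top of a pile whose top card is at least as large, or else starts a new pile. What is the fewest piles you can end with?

Place each on the leftmost legal pile:
2 → new pile 1 (tops now [2])
9 → new pile 2 (tops now [2, 9])
6 → pile 2 (tops now [2, 6])
5 → pile 2 (tops now [2, 5])
10 → new pile 3 (tops now [2, 5, 10])
8 → pile 3 (tops now [2, 5, 8])
3 → pile 2 (tops now [2, 3, 8])
12 → new pile 4 (tops now [2, 3, 8, 12])
1 → pile 1 (tops now [1, 3, 8, 12])
7 → pile 3 (tops now [1, 3, 7, 12])
4 → pile 3 (tops now [1, 3, 4, 12])
11 → pile 4 (tops now [1, 3, 4, 11])
Four piles.

4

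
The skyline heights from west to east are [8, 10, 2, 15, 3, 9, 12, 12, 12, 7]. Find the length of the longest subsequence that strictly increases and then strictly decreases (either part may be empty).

5

inc[i] = longest strictly increasing subsequence ending at i; dec[i] = longest strictly decreasing subsequence starting at i:
i:      1  2  3  4  5  6  7  8  9 10
a[i]:   8 10  2 15  3  9 12 12 12  7
inc:    1  2  1  3  2  3  4  4  4  3
dec:    2  3  1  3  1  2  2  2  2  1
Best peak at i=4 (value 15): inc=3, dec=3, length 3+3−1 = 5.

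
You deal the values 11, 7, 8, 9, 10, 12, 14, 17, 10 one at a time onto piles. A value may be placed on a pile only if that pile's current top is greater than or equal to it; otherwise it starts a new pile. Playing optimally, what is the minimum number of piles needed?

7

The minimum number of non-increasing subsequences covering a sequence equals the length of its longest strictly increasing subsequence.
LIS length is 7 (e.g. 7, 8, 9, 10, 12, 14, 17), so 7 piles are needed.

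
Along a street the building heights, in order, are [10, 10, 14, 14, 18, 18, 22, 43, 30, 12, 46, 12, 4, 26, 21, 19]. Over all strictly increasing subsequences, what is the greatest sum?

153

Let S[i] be the best sum of a strictly increasing subsequence ending at i:
i:       1   2   3   4   5   6   7   8   9  10  11  12  13  14  15  16
a[i]:   10  10  14  14  18  18  22  43  30  12  46  12   4  26  21  19
S:      10  10  24  24  42  42  64 107  94  22 153  22   4  90  63  61
Maximum is 153 (e.g. 10 + 14 + 18 + 22 + 43 + 46).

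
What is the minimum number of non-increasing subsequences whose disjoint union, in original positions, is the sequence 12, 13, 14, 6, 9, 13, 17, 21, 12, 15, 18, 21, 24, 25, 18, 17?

8

Place each on the leftmost legal pile:
12 → new pile 1 (tops now [12])
13 → new pile 2 (tops now [12, 13])
14 → new pile 3 (tops now [12, 13, 14])
6 → pile 1 (tops now [6, 13, 14])
9 → pile 2 (tops now [6, 9, 14])
13 → pile 3 (tops now [6, 9, 13])
17 → new pile 4 (tops now [6, 9, 13, 17])
21 → new pile 5 (tops now [6, 9, 13, 17, 21])
12 → pile 3 (tops now [6, 9, 12, 17, 21])
15 → pile 4 (tops now [6, 9, 12, 15, 21])
18 → pile 5 (tops now [6, 9, 12, 15, 18])
21 → new pile 6 (tops now [6, 9, 12, 15, 18, 21])
24 → new pile 7 (tops now [6, 9, 12, 15, 18, 21, 24])
25 → new pile 8 (tops now [6, 9, 12, 15, 18, 21, 24, 25])
18 → pile 5 (tops now [6, 9, 12, 15, 18, 21, 24, 25])
17 → pile 5 (tops now [6, 9, 12, 15, 17, 21, 24, 25])
Eight piles.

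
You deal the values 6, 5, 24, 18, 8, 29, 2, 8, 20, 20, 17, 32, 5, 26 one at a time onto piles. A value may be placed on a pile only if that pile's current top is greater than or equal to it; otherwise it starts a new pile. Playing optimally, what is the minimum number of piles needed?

Place each on the leftmost legal pile:
6 → new pile 1 (tops now [6])
5 → pile 1 (tops now [5])
24 → new pile 2 (tops now [5, 24])
18 → pile 2 (tops now [5, 18])
8 → pile 2 (tops now [5, 8])
29 → new pile 3 (tops now [5, 8, 29])
2 → pile 1 (tops now [2, 8, 29])
8 → pile 2 (tops now [2, 8, 29])
20 → pile 3 (tops now [2, 8, 20])
20 → pile 3 (tops now [2, 8, 20])
17 → pile 3 (tops now [2, 8, 17])
32 → new pile 4 (tops now [2, 8, 17, 32])
5 → pile 2 (tops now [2, 5, 17, 32])
26 → pile 4 (tops now [2, 5, 17, 26])
Four piles.

4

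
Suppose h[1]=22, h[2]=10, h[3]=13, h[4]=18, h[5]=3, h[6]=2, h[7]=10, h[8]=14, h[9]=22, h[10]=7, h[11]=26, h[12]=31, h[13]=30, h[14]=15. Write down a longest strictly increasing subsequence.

10, 13, 18, 22, 26, 31

Patience tails give the LIS length; then backtrack through the dp parents:
22 → extends → [22]
10 → replaces 22 → [10]
13 → extends → [10, 13]
18 → extends → [10, 13, 18]
3 → replaces 10 → [3, 13, 18]
2 → replaces 3 → [2, 13, 18]
10 → replaces 13 → [2, 10, 18]
14 → replaces 18 → [2, 10, 14]
22 → extends → [2, 10, 14, 22]
7 → replaces 10 → [2, 7, 14, 22]
26 → extends → [2, 7, 14, 22, 26]
31 → extends → [2, 7, 14, 22, 26, 31]
30 → replaces 31 → [2, 7, 14, 22, 26, 30]
15 → replaces 22 → [2, 7, 14, 15, 26, 30]
Length 6; one witness is 10, 13, 18, 22, 26, 31.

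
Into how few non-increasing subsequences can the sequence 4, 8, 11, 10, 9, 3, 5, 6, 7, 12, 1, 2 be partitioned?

5

Place each on the leftmost legal pile:
4 → new pile 1 (tops now [4])
8 → new pile 2 (tops now [4, 8])
11 → new pile 3 (tops now [4, 8, 11])
10 → pile 3 (tops now [4, 8, 10])
9 → pile 3 (tops now [4, 8, 9])
3 → pile 1 (tops now [3, 8, 9])
5 → pile 2 (tops now [3, 5, 9])
6 → pile 3 (tops now [3, 5, 6])
7 → new pile 4 (tops now [3, 5, 6, 7])
12 → new pile 5 (tops now [3, 5, 6, 7, 12])
1 → pile 1 (tops now [1, 5, 6, 7, 12])
2 → pile 2 (tops now [1, 2, 6, 7, 12])
Five piles.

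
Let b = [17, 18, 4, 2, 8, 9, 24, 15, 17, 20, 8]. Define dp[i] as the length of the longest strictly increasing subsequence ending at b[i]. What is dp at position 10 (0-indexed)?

2

dp[i] = 1 + max{dp[j] : j<i, b[j]<b[i]} (or 1 if no such j):
i:      0  1  2  3  4  5  6  7  8  9 10
b[i]:  17 18  4  2  8  9 24 15 17 20  8
dp:     1  2  1  1  2  3  4  4  5  6  2
At index 10 the value is 2.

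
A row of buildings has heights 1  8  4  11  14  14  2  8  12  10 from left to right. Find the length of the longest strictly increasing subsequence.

Track the smallest tail for each achievable length (strict):
1 → extends → [1]
8 → extends → [1, 8]
4 → replaces 8 → [1, 4]
11 → extends → [1, 4, 11]
14 → extends → [1, 4, 11, 14]
14 → already a tail → [1, 4, 11, 14]
2 → replaces 4 → [1, 2, 11, 14]
8 → replaces 11 → [1, 2, 8, 14]
12 → replaces 14 → [1, 2, 8, 12]
10 → replaces 12 → [1, 2, 8, 10]
Four tails, so the longest strictly increasing subsequence has length 4 (e.g. 1, 8, 11, 14).

4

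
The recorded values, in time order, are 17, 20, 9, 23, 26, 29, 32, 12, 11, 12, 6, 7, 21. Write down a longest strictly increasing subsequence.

Patience tails give the LIS length; then backtrack through the dp parents:
17 → extends → [17]
20 → extends → [17, 20]
9 → replaces 17 → [9, 20]
23 → extends → [9, 20, 23]
26 → extends → [9, 20, 23, 26]
29 → extends → [9, 20, 23, 26, 29]
32 → extends → [9, 20, 23, 26, 29, 32]
12 → replaces 20 → [9, 12, 23, 26, 29, 32]
11 → replaces 12 → [9, 11, 23, 26, 29, 32]
12 → replaces 23 → [9, 11, 12, 26, 29, 32]
6 → replaces 9 → [6, 11, 12, 26, 29, 32]
7 → replaces 11 → [6, 7, 12, 26, 29, 32]
21 → replaces 26 → [6, 7, 12, 21, 29, 32]
Length 6; one witness is 17, 20, 23, 26, 29, 32.

17, 20, 23, 26, 29, 32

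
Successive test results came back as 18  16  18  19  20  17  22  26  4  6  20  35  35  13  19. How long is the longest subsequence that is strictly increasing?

Track the smallest tail for each achievable length (strict):
18 → extends → [18]
16 → replaces 18 → [16]
18 → extends → [16, 18]
19 → extends → [16, 18, 19]
20 → extends → [16, 18, 19, 20]
17 → replaces 18 → [16, 17, 19, 20]
22 → extends → [16, 17, 19, 20, 22]
26 → extends → [16, 17, 19, 20, 22, 26]
4 → replaces 16 → [4, 17, 19, 20, 22, 26]
6 → replaces 17 → [4, 6, 19, 20, 22, 26]
20 → already a tail → [4, 6, 19, 20, 22, 26]
35 → extends → [4, 6, 19, 20, 22, 26, 35]
35 → already a tail → [4, 6, 19, 20, 22, 26, 35]
13 → replaces 19 → [4, 6, 13, 20, 22, 26, 35]
19 → replaces 20 → [4, 6, 13, 19, 22, 26, 35]
Seven tails, so the longest strictly increasing subsequence has length 7 (e.g. 16, 18, 19, 20, 22, 26, 35).

7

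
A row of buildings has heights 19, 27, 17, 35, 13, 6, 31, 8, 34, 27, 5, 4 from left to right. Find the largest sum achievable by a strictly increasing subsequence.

Let S[i] be the best sum of a strictly increasing subsequence ending at i:
i:       1   2   3   4   5   6   7   8   9  10  11  12
a[i]:   19  27  17  35  13   6  31   8  34  27   5   4
S:      19  46  17  81  13   6  77  14 111  46   5   4
Maximum is 111 (e.g. 19 + 27 + 31 + 34).

111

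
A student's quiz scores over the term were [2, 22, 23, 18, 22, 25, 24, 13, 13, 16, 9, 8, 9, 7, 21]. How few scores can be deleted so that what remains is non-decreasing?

Fewest deletions = n − (longest non-decreasing subsequence).
i:      1  2  3  4  5  6  7  8  9 10 11 12 13 14 15
a[i]:   2 22 23 18 22 25 24 13 13 16  9  8  9  7 21
dp:     1  2  3  2  3  4  4  2  3  4  2  2  3  2  5
max dp = 5, so deletions = 15 − 5 = 10.

10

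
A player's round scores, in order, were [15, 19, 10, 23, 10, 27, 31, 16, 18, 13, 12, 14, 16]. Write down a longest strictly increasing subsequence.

Patience tails give the LIS length; then backtrack through the dp parents:
15 → extends → [15]
19 → extends → [15, 19]
10 → replaces 15 → [10, 19]
23 → extends → [10, 19, 23]
10 → already a tail → [10, 19, 23]
27 → extends → [10, 19, 23, 27]
31 → extends → [10, 19, 23, 27, 31]
16 → replaces 19 → [10, 16, 23, 27, 31]
18 → replaces 23 → [10, 16, 18, 27, 31]
13 → replaces 16 → [10, 13, 18, 27, 31]
12 → replaces 13 → [10, 12, 18, 27, 31]
14 → replaces 18 → [10, 12, 14, 27, 31]
16 → replaces 27 → [10, 12, 14, 16, 31]
Length 5; one witness is 15, 19, 23, 27, 31.

15, 19, 23, 27, 31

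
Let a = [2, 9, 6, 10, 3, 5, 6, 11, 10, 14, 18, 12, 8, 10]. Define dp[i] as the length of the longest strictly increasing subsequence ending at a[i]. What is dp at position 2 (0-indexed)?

dp[i] = 1 + max{dp[j] : j<i, a[j]<a[i]} (or 1 if no such j):
i:      0  1  2  3  4  5  6  7  8  9 10 11 12 13
a[i]:   2  9  6 10  3  5  6 11 10 14 18 12  8 10
dp:     1  2  2  3  2  3  4  5  5  6  7  6  5  6
At index 2 the value is 2.

2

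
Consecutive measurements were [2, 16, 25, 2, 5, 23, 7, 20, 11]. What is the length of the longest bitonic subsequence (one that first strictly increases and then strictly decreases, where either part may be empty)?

inc[i] = longest strictly increasing subsequence ending at i; dec[i] = longest strictly decreasing subsequence starting at i:
i:      1  2  3  4  5  6  7  8  9
a[i]:   2 16 25  2  5 23  7 20 11
inc:    1  2  3  1  2  3  3  4  4
dec:    1  2  4  1  1  3  1  2  1
Best peak at i=3 (value 25): inc=3, dec=4, length 3+4−1 = 6.

6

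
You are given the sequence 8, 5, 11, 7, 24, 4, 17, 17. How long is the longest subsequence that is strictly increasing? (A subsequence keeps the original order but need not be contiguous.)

3

Track the smallest tail for each achievable length (strict):
8 → extends → [8]
5 → replaces 8 → [5]
11 → extends → [5, 11]
7 → replaces 11 → [5, 7]
24 → extends → [5, 7, 24]
4 → replaces 5 → [4, 7, 24]
17 → replaces 24 → [4, 7, 17]
17 → already a tail → [4, 7, 17]
Three tails, so the longest strictly increasing subsequence has length 3 (e.g. 8, 11, 24).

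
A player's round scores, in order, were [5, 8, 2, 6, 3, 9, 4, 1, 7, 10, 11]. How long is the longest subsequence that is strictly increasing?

Track the smallest tail for each achievable length (strict):
5 → extends → [5]
8 → extends → [5, 8]
2 → replaces 5 → [2, 8]
6 → replaces 8 → [2, 6]
3 → replaces 6 → [2, 3]
9 → extends → [2, 3, 9]
4 → replaces 9 → [2, 3, 4]
1 → replaces 2 → [1, 3, 4]
7 → extends → [1, 3, 4, 7]
10 → extends → [1, 3, 4, 7, 10]
11 → extends → [1, 3, 4, 7, 10, 11]
Six tails, so the longest strictly increasing subsequence has length 6 (e.g. 2, 3, 4, 7, 10, 11).

6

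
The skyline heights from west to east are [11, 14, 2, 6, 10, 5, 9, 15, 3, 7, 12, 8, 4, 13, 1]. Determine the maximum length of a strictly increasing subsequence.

Let dp[i] be the length of the longest such subsequence ending at index i:
i:      1  2  3  4  5  6  7  8  9 10 11 12 13 14 15
a[i]:  11 14  2  6 10  5  9 15  3  7 12  8  4 13  1
dp:     1  2  1  2  3  2  3  4  2  3  4  4  3  5  1
Maximum dp value is 5.

5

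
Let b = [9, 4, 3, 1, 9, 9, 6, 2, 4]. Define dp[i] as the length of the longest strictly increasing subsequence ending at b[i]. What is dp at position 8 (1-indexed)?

dp[i] = 1 + max{dp[j] : j<i, b[j]<b[i]} (or 1 if no such j):
i:     1 2 3 4 5 6 7 8 9
b[i]:  9 4 3 1 9 9 6 2 4
dp:    1 1 1 1 2 2 2 2 3
At index 8 the value is 2.

2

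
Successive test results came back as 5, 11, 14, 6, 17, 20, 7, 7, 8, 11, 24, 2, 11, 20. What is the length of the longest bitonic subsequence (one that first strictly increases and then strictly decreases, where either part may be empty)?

inc[i] = longest strictly increasing subsequence ending at i; dec[i] = longest strictly decreasing subsequence starting at i:
i:      1  2  3  4  5  6  7  8  9 10 11 12 13 14
a[i]:   5 11 14  6 17 20  7  7  8 11 24  2 11 20
inc:    1  2  3  2  4  5  3  3  4  5  6  1  5  6
dec:    2  3  3  2  3  3  2  2  2  2  2  1  1  1
Best peak at i=6 (value 20): inc=5, dec=3, length 5+3−1 = 7.

7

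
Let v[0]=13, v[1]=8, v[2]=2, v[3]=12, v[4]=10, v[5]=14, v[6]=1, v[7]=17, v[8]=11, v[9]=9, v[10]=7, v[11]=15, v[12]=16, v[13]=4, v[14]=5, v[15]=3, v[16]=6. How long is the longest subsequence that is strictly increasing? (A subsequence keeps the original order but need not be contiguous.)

Let dp[i] be the length of the longest such subsequence ending at index i:
i:      0  1  2  3  4  5  6  7  8  9 10 11 12 13 14 15 16
v[i]:  13  8  2 12 10 14  1 17 11  9  7 15 16  4  5  3  6
dp:     1  1  1  2  2  3  1  4  3  2  2  4  5  2  3  2  4
Maximum dp value is 5.

5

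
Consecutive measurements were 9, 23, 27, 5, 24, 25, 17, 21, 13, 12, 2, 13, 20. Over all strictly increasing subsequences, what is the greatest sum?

Let S[i] be the best sum of a strictly increasing subsequence ending at i:
i:      1  2  3  4  5  6  7  8  9 10 11 12 13
a[i]:   9 23 27  5 24 25 17 21 13 12  2 13 20
S:      9 32 59  5 56 81 26 47 22 21  2 34 54
Maximum is 81 (e.g. 9 + 23 + 24 + 25).

81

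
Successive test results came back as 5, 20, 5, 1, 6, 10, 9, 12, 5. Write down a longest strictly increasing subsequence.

Patience tails give the LIS length; then backtrack through the dp parents:
5 → extends → [5]
20 → extends → [5, 20]
5 → already a tail → [5, 20]
1 → replaces 5 → [1, 20]
6 → replaces 20 → [1, 6]
10 → extends → [1, 6, 10]
9 → replaces 10 → [1, 6, 9]
12 → extends → [1, 6, 9, 12]
5 → replaces 6 → [1, 5, 9, 12]
Length 4; one witness is 5, 6, 10, 12.

5, 6, 10, 12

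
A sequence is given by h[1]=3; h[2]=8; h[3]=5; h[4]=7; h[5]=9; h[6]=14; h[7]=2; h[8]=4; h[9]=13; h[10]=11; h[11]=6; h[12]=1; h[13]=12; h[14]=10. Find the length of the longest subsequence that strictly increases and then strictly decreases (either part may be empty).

inc[i] = longest strictly increasing subsequence ending at i; dec[i] = longest strictly decreasing subsequence starting at i:
i:      1  2  3  4  5  6  7  8  9 10 11 12 13 14
h[i]:   3  8  5  7  9 14  2  4 13 11  6  1 12 10
inc:    1  2  2  3  4  5  1  2  5  5  3  1  6  5
dec:    3  4  3  3  3  5  2  2  4  3  2  1  2  1
Best peak at i=6 (value 14): inc=5, dec=5, length 5+5−1 = 9.

9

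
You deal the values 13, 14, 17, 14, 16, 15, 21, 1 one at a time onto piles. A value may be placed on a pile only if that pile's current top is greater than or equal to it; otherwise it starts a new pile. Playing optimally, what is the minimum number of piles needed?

4

The minimum number of non-increasing subsequences covering a sequence equals the length of its longest strictly increasing subsequence.
LIS length is 4 (e.g. 13, 14, 17, 21), so 4 piles are needed.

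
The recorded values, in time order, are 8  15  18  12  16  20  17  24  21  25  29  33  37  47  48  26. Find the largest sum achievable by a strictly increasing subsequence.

304

Let S[i] be the best sum of a strictly increasing subsequence ending at i:
i:       1   2   3   4   5   6   7   8   9  10  11  12  13  14  15  16
a[i]:    8  15  18  12  16  20  17  24  21  25  29  33  37  47  48  26
S:       8  23  41  20  39  61  56  85  82 110 139 172 209 256 304 136
Maximum is 304 (e.g. 8 + 15 + 18 + 20 + 24 + 25 + 29 + 33 + 37 + 47 + 48).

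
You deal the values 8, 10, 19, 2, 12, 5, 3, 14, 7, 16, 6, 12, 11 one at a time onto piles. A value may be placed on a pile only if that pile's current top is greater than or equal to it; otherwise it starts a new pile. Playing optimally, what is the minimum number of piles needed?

5

Place each on the leftmost legal pile:
8 → new pile 1 (tops now [8])
10 → new pile 2 (tops now [8, 10])
19 → new pile 3 (tops now [8, 10, 19])
2 → pile 1 (tops now [2, 10, 19])
12 → pile 3 (tops now [2, 10, 12])
5 → pile 2 (tops now [2, 5, 12])
3 → pile 2 (tops now [2, 3, 12])
14 → new pile 4 (tops now [2, 3, 12, 14])
7 → pile 3 (tops now [2, 3, 7, 14])
16 → new pile 5 (tops now [2, 3, 7, 14, 16])
6 → pile 3 (tops now [2, 3, 6, 14, 16])
12 → pile 4 (tops now [2, 3, 6, 12, 16])
11 → pile 4 (tops now [2, 3, 6, 11, 16])
Five piles.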